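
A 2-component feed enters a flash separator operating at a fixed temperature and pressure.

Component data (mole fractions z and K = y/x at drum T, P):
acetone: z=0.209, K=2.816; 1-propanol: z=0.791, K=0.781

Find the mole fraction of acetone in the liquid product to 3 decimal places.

x_acetone = 0.108

Let ψ = V/F and solve Σ zᵢ(Kᵢ−1)/(1+ψ(Kᵢ−1)) = 0.
Feasibility: ΣzᵢKᵢ = 1.206, Σzᵢ/Kᵢ = 1.087 — both > 1, two phases present.
Binary case is linear: z₁(K₁−1)(1+ψ(K₂−1)) + z₂(K₂−1)(1+ψ(K₁−1)) = 0
⇒ ψ = [z₁(K₁−1)+z₂(K₂−1)] / [−(K₁−1)(K₂−1)] = 0.2063/0.3977 = 0.519
Compositions from xᵢ = zᵢ/(1+ψ(Kᵢ−1)), yᵢ = Kᵢxᵢ:
  acetone: x = 0.108, y = 0.303
  1-propanol: x = 0.892, y = 0.697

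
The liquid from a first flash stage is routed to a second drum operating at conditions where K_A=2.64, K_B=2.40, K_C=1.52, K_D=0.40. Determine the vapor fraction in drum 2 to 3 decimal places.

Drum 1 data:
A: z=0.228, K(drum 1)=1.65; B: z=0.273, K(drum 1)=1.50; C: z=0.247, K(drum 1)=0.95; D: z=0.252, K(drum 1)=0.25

V/F (drum 2) = 0.842

Drum 1:
Let ψ₁ = V/F and solve Σ zᵢ(Kᵢ−1)/(1+ψ₁(Kᵢ−1)) = 0.
Check two-phase: ΣzᵢKᵢ = 1.083 > 1 and Σzᵢ/Kᵢ = 1.588 > 1, so g(0) = 0.083 > 0 and g(1) = -0.588 < 0.
Newton–Raphson from ψ₁ = 0.42:
  ψ₁ = 0.420: g = -0.0593, g' = -0.409 → ψ₁ = 0.275
  ψ₁ = 0.275: g = -0.0049, g' = -0.348 → ψ₁ = 0.261
Converged at ψ₁ = 0.261.
Drum-1 compositions:
  A: x = 0.195, y = 0.322
  B: x = 0.242, y = 0.362
  C: x = 0.250, y = 0.238
  D: x = 0.313, y = 0.078
Drum-2 feed = drum-1 liquid: z₂ = (0.1950, 0.2415, 0.2503, 0.3133).
Drum 2:
Material balance + equilibrium reduce to Σ zᵢ(Kᵢ−1)/(1+ψ₂(Kᵢ−1)) = 0.
g(0) = ΣzᵢKᵢ − 1 = 0.600 and g(1) = 1 − Σzᵢ/Kᵢ = -0.122, so a root lies in (0, 1).
Newton–Raphson from ψ₂ = 0.5:
  ψ₂ = 0.500: g = 0.2093, g' = -0.595 → ψ₂ = 0.852
  ψ₂ = 0.852: g = -0.0067, g' = -0.694 → ψ₂ = 0.842
Converged at ψ₂ = 0.842.
  A: x = 0.082, y = 0.216
  B: x = 0.111, y = 0.266
  C: x = 0.174, y = 0.265
  D: x = 0.633, y = 0.253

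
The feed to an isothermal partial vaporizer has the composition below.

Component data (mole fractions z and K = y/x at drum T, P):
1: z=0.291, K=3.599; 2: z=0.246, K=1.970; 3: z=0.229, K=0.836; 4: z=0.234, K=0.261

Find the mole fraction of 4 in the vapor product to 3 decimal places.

Material balance + equilibrium reduce to Σ zᵢ(Kᵢ−1)/(1+ψ(Kᵢ−1)) = 0.
g(0) = ΣzᵢKᵢ − 1 = 0.784 and g(1) = 1 − Σzᵢ/Kᵢ = -0.376, so a root lies in (0, 1).
Newton–Raphson from ψ = 0.5:
  ψ = 0.500: g = 0.1744, g' = -0.805 → ψ = 0.717
  ψ = 0.717: g = -0.0051, g' = -0.906 → ψ = 0.711
Converged at ψ = 0.711.
Compositions from xᵢ = zᵢ/(1+ψ(Kᵢ−1)), yᵢ = Kᵢxᵢ:
  1: x = 0.102, y = 0.368
  2: x = 0.146, y = 0.287
  3: x = 0.259, y = 0.217
  4: x = 0.493, y = 0.129

y_4 = 0.129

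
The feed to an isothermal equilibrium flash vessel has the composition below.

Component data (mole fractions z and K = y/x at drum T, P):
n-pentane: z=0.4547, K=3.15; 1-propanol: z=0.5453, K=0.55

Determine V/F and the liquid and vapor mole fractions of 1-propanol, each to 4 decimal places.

V/F = 0.7568, x_1-propanol = 0.8269, y_1-propanol = 0.4548

Material balance + equilibrium reduce to Σ zᵢ(Kᵢ−1)/(1+V/F(Kᵢ−1)) = 0.
Check two-phase: ΣzᵢKᵢ = 1.7322 > 1 and Σzᵢ/Kᵢ = 1.1358 > 1, so g(0) = 0.7322 > 0 and g(1) = -0.1358 < 0.
Newton iteration, V/F⁰ = 0.5:
  V/F = 0.5000: g = 0.15451, g' = -0.6720 → V/F = 0.7299
  V/F = 0.7299: g = 0.01508, g' = -0.5633 → V/F = 0.7567
  V/F = 0.7567: g = 0.00007, g' = -0.5585 → V/F = 0.7568
Converged at V/F = 0.7568.
Compositions from xᵢ = zᵢ/(1+V/F(Kᵢ−1)), yᵢ = Kᵢxᵢ:
  n-pentane: x = 0.1731, y = 0.5452
  1-propanol: x = 0.8269, y = 0.4548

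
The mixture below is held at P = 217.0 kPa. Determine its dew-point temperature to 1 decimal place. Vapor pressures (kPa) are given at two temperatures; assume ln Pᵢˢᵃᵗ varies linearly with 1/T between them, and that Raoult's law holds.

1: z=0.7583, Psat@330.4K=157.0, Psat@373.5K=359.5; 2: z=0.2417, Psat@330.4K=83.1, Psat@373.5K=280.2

Dew-point temperature: Σzᵢ·P/Pᵢˢᵃᵗ(T) = 1. Interpolate ln Pᵢˢᵃᵗ = aᵢ + bᵢ/T.
  T = 330.4 K: ΣzᵢP/Pᵢˢᵃᵗ = 1.6793
  T = 373.5 K: ΣzᵢP/Pᵢˢᵃᵗ = 0.6449
  T = 351.9 K: ΣzᵢP/Pᵢˢᵃᵗ = 1.0076
  T = 362.7 K: ΣzᵢP/Pᵢˢᵃᵗ = 0.8000
  T = 357.3 K: ΣzᵢP/Pᵢˢᵃᵗ = 0.8960
  T = 354.6 K: ΣzᵢP/Pᵢˢᵃᵗ = 0.9497
  T = 353.2 K: ΣzᵢP/Pᵢˢᵃᵗ = 0.9791
Interpolating between 351.9 K and 353.2 K gives T ≈ 352.2 K.

T = 352.2 K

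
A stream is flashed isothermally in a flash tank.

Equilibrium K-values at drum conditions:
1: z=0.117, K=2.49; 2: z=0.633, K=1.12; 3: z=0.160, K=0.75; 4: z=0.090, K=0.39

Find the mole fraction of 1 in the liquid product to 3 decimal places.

Rachford–Rice: g(β) = Σ zᵢ(Kᵢ−1)/(1+β(Kᵢ−1)) = 0.
Feasibility: ΣzᵢKᵢ = 1.155, Σzᵢ/Kᵢ = 1.056 — both > 1, two phases present.
Newton–Raphson from β = 0.65:
  β = 0.650: g = 0.0203, g' = -0.181 → β = 0.762
  β = 0.762: g = -0.0008, g' = -0.197 → β = 0.758
Converged at β = 0.758.
Compositions from xᵢ = zᵢ/(1+β(Kᵢ−1)), yᵢ = Kᵢxᵢ:
  1: x = 0.055, y = 0.137
  2: x = 0.580, y = 0.650
  3: x = 0.197, y = 0.148
  4: x = 0.167, y = 0.065

x_1 = 0.055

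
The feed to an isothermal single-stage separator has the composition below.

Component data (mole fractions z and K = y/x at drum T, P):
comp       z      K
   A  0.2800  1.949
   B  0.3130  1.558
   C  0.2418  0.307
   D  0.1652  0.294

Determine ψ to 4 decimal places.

ψ = 0.2943

Newton iteration, ψ⁰ = 0.69:
  ψ = 0.6900: g = -0.26185, g' = -0.8824 → ψ = 0.3932
  ψ = 0.3932: g = -0.05507, g' = -0.5765 → ψ = 0.2977
  ψ = 0.2977: g = -0.00185, g' = -0.5413 → ψ = 0.2943
Converged at ψ = 0.2943.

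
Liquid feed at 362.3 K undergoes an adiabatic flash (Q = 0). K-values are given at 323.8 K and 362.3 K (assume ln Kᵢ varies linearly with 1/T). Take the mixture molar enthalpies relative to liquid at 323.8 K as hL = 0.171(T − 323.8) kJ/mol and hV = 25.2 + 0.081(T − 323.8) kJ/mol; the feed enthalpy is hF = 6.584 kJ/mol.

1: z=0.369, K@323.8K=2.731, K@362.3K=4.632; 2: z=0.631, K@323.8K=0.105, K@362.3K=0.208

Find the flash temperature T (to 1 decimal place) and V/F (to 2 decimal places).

T = 339.0 K, V/F = 0.17

Adiabatic flash: solve Rachford–Rice at each trial T, then check hF = ψ·hV(T) + (1−ψ)·hL(T).
  T = 323.8 K: K = (2.731, 0.105), RR gives ψ = 0.048, H_out = 1.204 kJ/mol
  T = 362.3 K: K = (4.632, 0.208), RR gives ψ = 0.292, H_out = 12.934 kJ/mol
  T = 343.1 K: K = (3.612, 0.151), RR gives ψ = 0.193, H_out = 7.828 kJ/mol
  T = 333.5 K: K = (3.156, 0.127), RR gives ψ = 0.130, H_out = 4.816 kJ/mol
  T = 338.3 K: K = (3.380, 0.138), RR gives ψ = 0.163, H_out = 6.376 kJ/mol
  T = 340.7 K: K = (3.495, 0.144), RR gives ψ = 0.178, H_out = 7.114 kJ/mol
Linear interpolation between T = 338.3 (H_out = 6.376) and T = 340.7 (H_out = 7.114) on hF = 6.584 gives T ≈ 339.0 K, at which ψ = 0.17.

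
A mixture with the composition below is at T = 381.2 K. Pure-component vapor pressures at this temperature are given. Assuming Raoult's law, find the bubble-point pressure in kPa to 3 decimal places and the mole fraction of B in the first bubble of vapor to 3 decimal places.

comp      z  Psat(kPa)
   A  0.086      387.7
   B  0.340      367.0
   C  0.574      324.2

Pbub = 344.213 kPa, y_B = 0.363

At the bubble point ψ → 0, so ΣzᵢKᵢ = 1 with Kᵢ = Pᵢˢᵃᵗ/P ⇒ P = ΣzᵢPᵢˢᵃᵗ.
P = 0.086·387.7 + 0.340·367.0 + 0.574·324.2 = 344.213 kPa
yᵢ = zᵢPᵢˢᵃᵗ/P ⇒ y_B = 0.340·367.0/344.213 = 0.363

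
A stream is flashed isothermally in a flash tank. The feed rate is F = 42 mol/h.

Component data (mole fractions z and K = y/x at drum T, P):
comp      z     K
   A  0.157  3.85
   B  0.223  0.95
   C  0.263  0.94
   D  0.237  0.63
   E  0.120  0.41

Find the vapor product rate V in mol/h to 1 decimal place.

V = 15.4 mol/h

Rachford–Rice: g(ψ) = Σ zᵢ(Kᵢ−1)/(1+ψ(Kᵢ−1)) = 0.
g(0) = ΣzᵢKᵢ − 1 = 0.262 and g(1) = 1 − Σzᵢ/Kᵢ = -0.224, so a root lies in (0, 1).
Newton–Raphson from ψ = 0.3:
  ψ = 0.300: g = 0.0292, g' = -0.475 → ψ = 0.361
  ψ = 0.361: g = 0.0017, g' = -0.422 → ψ = 0.365
Converged at ψ = 0.365.
Then V = ψ·F = 0.3655·42 = 15.4 mol/h and L = F − V = 26.6 mol/h.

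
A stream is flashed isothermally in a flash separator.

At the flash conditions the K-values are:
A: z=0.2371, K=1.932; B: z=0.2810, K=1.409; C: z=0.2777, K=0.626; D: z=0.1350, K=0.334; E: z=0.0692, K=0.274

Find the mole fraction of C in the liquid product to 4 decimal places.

Newton–Raphson from V/F = 0.5:
  V/F = 0.5000: g = -0.09526, g' = -0.4115 → V/F = 0.2685
  V/F = 0.2685: g = -0.00704, g' = -0.3630 → V/F = 0.2491
Converged at V/F = 0.2491.
Compositions from xᵢ = zᵢ/(1+V/F(Kᵢ−1)), yᵢ = Kᵢxᵢ:
  A: x = 0.1924, y = 0.3718
  B: x = 0.2550, y = 0.3593
  C: x = 0.3062, y = 0.1917
  D: x = 0.1618, y = 0.0541
  E: x = 0.0845, y = 0.0231

x_C = 0.3062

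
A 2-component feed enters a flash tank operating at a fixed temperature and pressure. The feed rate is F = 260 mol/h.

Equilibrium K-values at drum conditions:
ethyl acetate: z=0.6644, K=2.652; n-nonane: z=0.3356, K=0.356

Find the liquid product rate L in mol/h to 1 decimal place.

L = 44.6 mol/h

Rachford–Rice: g(ψ) = Σ zᵢ(Kᵢ−1)/(1+ψ(Kᵢ−1)) = 0.
g(0) = ΣzᵢKᵢ − 1 = 0.8815 and g(1) = 1 − Σzᵢ/Kᵢ = -0.1932, so a root lies in (0, 1).
Binary case is linear: z₁(K₁−1)(1+ψ(K₂−1)) + z₂(K₂−1)(1+ψ(K₁−1)) = 0
⇒ ψ = [z₁(K₁−1)+z₂(K₂−1)] / [−(K₁−1)(K₂−1)] = 0.88146/1.06389 = 0.8285
Then V = ψ·F = 0.8285·260 = 215.4 mol/h and L = F − V = 44.6 mol/h.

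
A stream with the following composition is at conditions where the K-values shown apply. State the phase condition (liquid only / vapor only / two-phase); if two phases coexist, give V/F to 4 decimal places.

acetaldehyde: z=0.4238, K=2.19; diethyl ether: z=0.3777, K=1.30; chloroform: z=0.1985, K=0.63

vapor only

ΣzᵢKᵢ = 1.5442; Σzᵢ/Kᵢ = 0.7991.
Since Σzᵢ/Kᵢ < 1 the mixture is above its dew point — single vapor phase.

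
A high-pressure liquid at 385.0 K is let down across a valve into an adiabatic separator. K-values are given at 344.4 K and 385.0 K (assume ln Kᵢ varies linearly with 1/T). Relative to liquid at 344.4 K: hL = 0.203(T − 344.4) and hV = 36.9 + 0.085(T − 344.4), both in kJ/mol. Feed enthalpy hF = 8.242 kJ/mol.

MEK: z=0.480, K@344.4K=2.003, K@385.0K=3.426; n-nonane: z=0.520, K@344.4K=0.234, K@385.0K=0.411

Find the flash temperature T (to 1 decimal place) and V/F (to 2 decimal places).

T = 349.8 K, V/F = 0.20

Adiabatic flash: solve Rachford–Rice at each trial T, then check hF = ψ·hV(T) + (1−ψ)·hL(T).
  T = 344.4 K: K = (2.003, 0.234), RR gives ψ = 0.108, H_out = 3.992 kJ/mol
  T = 385.0 K: K = (3.426, 0.411), RR gives ψ = 0.601, H_out = 27.526 kJ/mol
  T = 364.7 K: K = (2.659, 0.315), RR gives ψ = 0.387, H_out = 17.485 kJ/mol
  T = 354.5 K: K = (2.316, 0.272), RR gives ψ = 0.264, H_out = 11.495 kJ/mol
  T = 349.4 K: K = (2.154, 0.253), RR gives ψ = 0.192, H_out = 7.977 kJ/mol
  T = 351.9 K: K = (2.233, 0.262), RR gives ψ = 0.229, H_out = 9.759 kJ/mol
  T = 350.6 K: K = (2.192, 0.257), RR gives ψ = 0.210, H_out = 8.847 kJ/mol
Linear interpolation between T = 349.4 (H_out = 7.977) and T = 350.6 (H_out = 8.847) on hF = 8.242 gives T ≈ 349.8 K, at which ψ = 0.20.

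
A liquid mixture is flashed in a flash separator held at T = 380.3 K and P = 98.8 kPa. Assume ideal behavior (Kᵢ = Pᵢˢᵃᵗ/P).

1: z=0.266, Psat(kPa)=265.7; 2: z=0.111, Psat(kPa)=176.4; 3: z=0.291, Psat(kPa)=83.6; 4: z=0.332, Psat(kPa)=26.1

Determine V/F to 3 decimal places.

V/F = 0.312

Raoult's law: Kᵢ = Pᵢˢᵃᵗ/P = Pᵢˢᵃᵗ/98.8.
  K_1 = 265.7/98.8 = 2.68927, K_2 = 176.4/98.8 = 1.78543, K_3 = 83.6/98.8 = 0.84615, K_4 = 26.1/98.8 = 0.26417
Material balance + equilibrium reduce to Σ zᵢ(Kᵢ−1)/(1+V/F(Kᵢ−1)) = 0.
Feasibility: ΣzᵢKᵢ = 1.247, Σzᵢ/Kᵢ = 1.762 — both > 1, two phases present.
Iterate (Newton) starting at V/F = 0.5:
  V/F = 0.500: g = -0.1288, g' = -0.716 → V/F = 0.320
  V/F = 0.320: g = -0.0054, g' = -0.679 → V/F = 0.312
Converged at V/F = 0.312.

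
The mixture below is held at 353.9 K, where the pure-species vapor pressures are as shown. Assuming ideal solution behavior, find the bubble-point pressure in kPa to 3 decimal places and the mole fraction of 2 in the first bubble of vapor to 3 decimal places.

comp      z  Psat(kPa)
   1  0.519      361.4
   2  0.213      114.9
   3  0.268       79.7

At the bubble point ψ → 0, so ΣzᵢKᵢ = 1 with Kᵢ = Pᵢˢᵃᵗ/P ⇒ P = ΣzᵢPᵢˢᵃᵗ.
P = 0.519·361.4 + 0.213·114.9 + 0.268·79.7 = 233.400 kPa
yᵢ = zᵢPᵢˢᵃᵗ/P ⇒ y_2 = 0.213·114.9/233.400 = 0.105

Pbub = 233.400 kPa, y_2 = 0.105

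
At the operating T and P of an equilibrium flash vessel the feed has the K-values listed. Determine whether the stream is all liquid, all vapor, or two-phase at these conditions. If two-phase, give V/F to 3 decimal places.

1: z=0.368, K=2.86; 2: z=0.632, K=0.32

two-phase, V/F = 0.201

ΣzᵢKᵢ = 1.255; Σzᵢ/Kᵢ = 2.104.
Both exceed 1, so a two-phase solution exists.
Let ψ = V/F and solve Σ zᵢ(Kᵢ−1)/(1+ψ(Kᵢ−1)) = 0.
Iterate (Newton) starting at ψ = 0.5:
  ψ = 0.500: g = -0.2965, g' = -1.013 → ψ = 0.207
  ψ = 0.207: g = -0.0062, g' = -1.059 → ψ = 0.201
Converged at ψ = 0.201.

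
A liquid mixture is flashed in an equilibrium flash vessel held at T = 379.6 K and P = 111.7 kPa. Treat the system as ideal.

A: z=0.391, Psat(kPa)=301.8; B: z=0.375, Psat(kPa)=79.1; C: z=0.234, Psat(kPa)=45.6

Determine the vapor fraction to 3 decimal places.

ψ = 0.565

Raoult's law: Kᵢ = Pᵢˢᵃᵗ/P = Pᵢˢᵃᵗ/111.7.
  K_A = 301.8/111.7 = 2.70188, K_B = 79.1/111.7 = 0.70815, K_C = 45.6/111.7 = 0.40824
Rachford–Rice: g(ψ) = Σ zᵢ(Kᵢ−1)/(1+ψ(Kᵢ−1)) = 0.
Feasibility: ΣzᵢKᵢ = 1.418, Σzᵢ/Kᵢ = 1.247 — both > 1, two phases present.
Newton iteration, ψ⁰ = 0.36:
  ψ = 0.360: g = 0.1144, g' = -0.608 → ψ = 0.548
  ψ = 0.548: g = 0.0090, g' = -0.528 → ψ = 0.565
Converged at ψ = 0.565.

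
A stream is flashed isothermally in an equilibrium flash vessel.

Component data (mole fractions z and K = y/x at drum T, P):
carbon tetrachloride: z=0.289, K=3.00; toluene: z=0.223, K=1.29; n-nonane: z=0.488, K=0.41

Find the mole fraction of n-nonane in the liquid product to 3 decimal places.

x_n-nonane = 0.640

Material balance + equilibrium reduce to Σ zᵢ(Kᵢ−1)/(1+ψ(Kᵢ−1)) = 0.
g(0) = ΣzᵢKᵢ − 1 = 0.355 and g(1) = 1 − Σzᵢ/Kᵢ = -0.459, so a root lies in (0, 1).
Newton–Raphson from ψ = 0.39:
  ψ = 0.390: g = 0.0088, g' = -0.667 → ψ = 0.403
Converged at ψ = 0.403.
Compositions from xᵢ = zᵢ/(1+ψ(Kᵢ−1)), yᵢ = Kᵢxᵢ:
  carbon tetrachloride: x = 0.160, y = 0.480
  toluene: x = 0.200, y = 0.258
  n-nonane: x = 0.640, y = 0.263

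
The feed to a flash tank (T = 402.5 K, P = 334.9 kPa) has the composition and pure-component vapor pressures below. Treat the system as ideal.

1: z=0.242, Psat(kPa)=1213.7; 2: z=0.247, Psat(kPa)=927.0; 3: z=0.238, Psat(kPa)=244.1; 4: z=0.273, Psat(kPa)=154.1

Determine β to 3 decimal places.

Raoult's law: Kᵢ = Pᵢˢᵃᵗ/P = Pᵢˢᵃᵗ/334.9.
  K_1 = 1213.7/334.9 = 3.62407, K_2 = 927.0/334.9 = 2.76799, K_3 = 244.1/334.9 = 0.72887, K_4 = 154.1/334.9 = 0.46014
Rachford–Rice: g(β) = Σ zᵢ(Kᵢ−1)/(1+β(Kᵢ−1)) = 0.
Feasibility: ΣzᵢKᵢ = 1.860, Σzᵢ/Kᵢ = 1.076 — both > 1, two phases present.
Newton iteration, β⁰ = 0.5:
  β = 0.500: g = 0.2299, g' = -0.702 → β = 0.828
  β = 0.828: g = 0.0279, g' = -0.582 → β = 0.876
  β = 0.876: g = -0.0001, g' = -0.588 → β = 0.875
Converged at β = 0.875.

β = 0.875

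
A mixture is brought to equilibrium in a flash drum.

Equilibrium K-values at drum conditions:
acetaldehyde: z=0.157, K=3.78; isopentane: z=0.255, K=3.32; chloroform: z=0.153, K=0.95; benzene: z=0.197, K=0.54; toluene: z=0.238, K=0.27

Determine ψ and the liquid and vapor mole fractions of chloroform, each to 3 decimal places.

ψ = 0.565, x_chloroform = 0.157, y_chloroform = 0.150

Rachford–Rice: g(ψ) = Σ zᵢ(Kᵢ−1)/(1+ψ(Kᵢ−1)) = 0.
Check two-phase: ΣzᵢKᵢ = 1.756 > 1 and Σzᵢ/Kᵢ = 1.526 > 1, so g(0) = 0.756 > 0 and g(1) = -0.526 < 0.
Iterate (Newton) starting at ψ = 0.5:
  ψ = 0.500: g = 0.0574, g' = -0.892 → ψ = 0.564
  ψ = 0.564: g = 0.0004, g' = -0.884 → ψ = 0.565
Converged at ψ = 0.565.
Compositions from xᵢ = zᵢ/(1+ψ(Kᵢ−1)), yᵢ = Kᵢxᵢ:
  acetaldehyde: x = 0.061, y = 0.231
  isopentane: x = 0.110, y = 0.366
  chloroform: x = 0.157, y = 0.150
  benzene: x = 0.266, y = 0.144
  toluene: x = 0.405, y = 0.109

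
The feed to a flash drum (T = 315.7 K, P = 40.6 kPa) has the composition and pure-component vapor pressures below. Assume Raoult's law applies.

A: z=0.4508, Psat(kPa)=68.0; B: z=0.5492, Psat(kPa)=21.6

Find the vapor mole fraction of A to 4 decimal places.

Raoult's law: Kᵢ = Pᵢˢᵃᵗ/P = Pᵢˢᵃᵗ/40.6.
  K_A = 68.0/40.6 = 1.674877, K_B = 21.6/40.6 = 0.532020
Material balance + equilibrium reduce to Σ zᵢ(Kᵢ−1)/(1+ψ(Kᵢ−1)) = 0.
Feasibility: ΣzᵢKᵢ = 1.0472, Σzᵢ/Kᵢ = 1.3014 — both > 1, two phases present.
Binary case is linear: z₁(K₁−1)(1+ψ(K₂−1)) + z₂(K₂−1)(1+ψ(K₁−1)) = 0
⇒ ψ = [z₁(K₁−1)+z₂(K₂−1)] / [−(K₁−1)(K₂−1)] = 0.04722/0.31583 = 0.1495
Compositions from xᵢ = zᵢ/(1+ψ(Kᵢ−1)), yᵢ = Kᵢxᵢ:
  A: x = 0.4095, y = 0.6858
  B: x = 0.5905, y = 0.3142

y_A = 0.6858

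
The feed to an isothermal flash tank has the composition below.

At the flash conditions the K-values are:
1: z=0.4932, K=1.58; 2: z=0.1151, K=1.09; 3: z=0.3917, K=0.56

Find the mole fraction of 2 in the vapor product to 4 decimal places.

Newton iteration, V/F⁰ = 0.64:
  V/F = 0.6400: g = -0.02149, g' = -0.2360 → V/F = 0.5489
  V/F = 0.5489: g = -0.00038, g' = -0.2281 → V/F = 0.5472
Converged at V/F = 0.5472.
Compositions from xᵢ = zᵢ/(1+V/F(Kᵢ−1)), yᵢ = Kᵢxᵢ:
  1: x = 0.3744, y = 0.5915
  2: x = 0.1097, y = 0.1196
  3: x = 0.5159, y = 0.2889

y_2 = 0.1196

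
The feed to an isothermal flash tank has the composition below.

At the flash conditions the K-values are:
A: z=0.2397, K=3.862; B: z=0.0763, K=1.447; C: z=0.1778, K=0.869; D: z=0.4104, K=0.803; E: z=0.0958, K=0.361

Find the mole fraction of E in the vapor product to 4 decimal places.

Rachford–Rice: g(V/F) = Σ zᵢ(Kᵢ−1)/(1+V/F(Kᵢ−1)) = 0.
Feasibility: ΣzᵢKᵢ = 1.5548, Σzᵢ/Kᵢ = 1.0959 — both > 1, two phases present.
Iterate (Newton) starting at V/F = 0.5:
  V/F = 0.5000: g = 0.10551, g' = -0.4500 → V/F = 0.7345
  V/F = 0.7345: g = 0.01117, g' = -0.3771 → V/F = 0.7641
Converged at V/F = 0.7641.
Compositions from xᵢ = zᵢ/(1+V/F(Kᵢ−1)), yᵢ = Kᵢxᵢ:
  A: x = 0.0752, y = 0.2905
  B: x = 0.0569, y = 0.0823
  C: x = 0.1976, y = 0.1717
  D: x = 0.4831, y = 0.3879
  E: x = 0.1872, y = 0.0676

y_E = 0.0676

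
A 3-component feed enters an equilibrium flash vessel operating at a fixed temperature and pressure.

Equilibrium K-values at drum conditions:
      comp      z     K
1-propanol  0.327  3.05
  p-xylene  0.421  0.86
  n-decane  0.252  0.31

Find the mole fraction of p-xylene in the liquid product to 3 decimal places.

x_p-xylene = 0.453

Material balance + equilibrium reduce to Σ zᵢ(Kᵢ−1)/(1+V/F(Kᵢ−1)) = 0.
Check two-phase: ΣzᵢKᵢ = 1.438 > 1 and Σzᵢ/Kᵢ = 1.410 > 1, so g(0) = 0.438 > 0 and g(1) = -0.410 < 0.
Iterate (Newton) starting at V/F = 0.37:
  V/F = 0.370: g = 0.0856, g' = -0.670 → V/F = 0.498
  V/F = 0.498: g = 0.0036, g' = -0.625 → V/F = 0.504
Converged at V/F = 0.504.
Compositions from xᵢ = zᵢ/(1+V/F(Kᵢ−1)), yᵢ = Kᵢxᵢ:
  1-propanol: x = 0.161, y = 0.491
  p-xylene: x = 0.453, y = 0.390
  n-decane: x = 0.386, y = 0.120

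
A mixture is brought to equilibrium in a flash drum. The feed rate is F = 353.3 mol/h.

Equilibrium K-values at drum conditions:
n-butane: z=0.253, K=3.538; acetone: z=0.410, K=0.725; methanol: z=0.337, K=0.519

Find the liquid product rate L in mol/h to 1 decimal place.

Material balance + equilibrium reduce to Σ zᵢ(Kᵢ−1)/(1+V/F(Kᵢ−1)) = 0.
g(0) = ΣzᵢKᵢ − 1 = 0.367 and g(1) = 1 − Σzᵢ/Kᵢ = -0.286, so a root lies in (0, 1).
Newton–Raphson from V/F = 0.5:
  V/F = 0.500: g = -0.0612, g' = -0.493 → V/F = 0.376
  V/F = 0.376: g = 0.0049, g' = -0.581 → V/F = 0.384
  V/F = 0.384: g = 0.0000, g' = -0.574 → V/F = 0.385
Converged at V/F = 0.385.
Then V = V/F·F = 0.3845·353.3 = 135.9 mol/h and L = F − V = 217.4 mol/h.

L = 217.4 mol/h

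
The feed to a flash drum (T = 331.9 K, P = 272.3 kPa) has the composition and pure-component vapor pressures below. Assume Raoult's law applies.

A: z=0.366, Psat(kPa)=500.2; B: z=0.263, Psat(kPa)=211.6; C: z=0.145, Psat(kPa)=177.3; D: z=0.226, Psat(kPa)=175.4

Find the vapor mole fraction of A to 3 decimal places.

y_A = 0.486

Raoult's law: Kᵢ = Pᵢˢᵃᵗ/P = Pᵢˢᵃᵗ/272.3.
  K_A = 500.2/272.3 = 1.83694, K_B = 211.6/272.3 = 0.77708, K_C = 177.3/272.3 = 0.65112, K_D = 175.4/272.3 = 0.64414
Newton–Raphson from β = 0.5:
  β = 0.500: g = -0.0091, g' = -0.212 → β = 0.457
Converged at β = 0.457.
Compositions from xᵢ = zᵢ/(1+β(Kᵢ−1)), yᵢ = Kᵢxᵢ:
  A: x = 0.265, y = 0.486
  B: x = 0.293, y = 0.228
  C: x = 0.173, y = 0.112
  D: x = 0.270, y = 0.174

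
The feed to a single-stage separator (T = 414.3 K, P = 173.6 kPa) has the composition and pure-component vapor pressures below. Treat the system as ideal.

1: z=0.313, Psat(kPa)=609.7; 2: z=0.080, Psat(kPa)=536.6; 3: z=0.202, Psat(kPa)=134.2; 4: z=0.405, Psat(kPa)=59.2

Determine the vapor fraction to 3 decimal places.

ψ = 0.478

Raoult's law: Kᵢ = Pᵢˢᵃᵗ/P = Pᵢˢᵃᵗ/173.6.
  K_1 = 609.7/173.6 = 3.51210, K_2 = 536.6/173.6 = 3.09101, K_3 = 134.2/173.6 = 0.77304, K_4 = 59.2/173.6 = 0.34101
Material balance + equilibrium reduce to Σ zᵢ(Kᵢ−1)/(1+ψ(Kᵢ−1)) = 0.
g(0) = ΣzᵢKᵢ − 1 = 0.641 and g(1) = 1 − Σzᵢ/Kᵢ = -0.564, so a root lies in (0, 1).
Iterate (Newton) starting at ψ = 0.49:
  ψ = 0.490: g = -0.0107, g' = -0.879 → ψ = 0.478
Converged at ψ = 0.478.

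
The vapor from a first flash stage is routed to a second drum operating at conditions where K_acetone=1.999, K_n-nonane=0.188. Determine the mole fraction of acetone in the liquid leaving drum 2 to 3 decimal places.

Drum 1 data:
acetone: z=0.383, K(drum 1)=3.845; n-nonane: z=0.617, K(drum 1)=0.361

x_acetone (drum 2) = 0.448

Drum 1:
Rachford–Rice: g(ψ₁) = Σ zᵢ(Kᵢ−1)/(1+ψ₁(Kᵢ−1)) = 0.
g(0) = ΣzᵢKᵢ − 1 = 0.695 and g(1) = 1 − Σzᵢ/Kᵢ = -0.809, so a root lies in (0, 1).
Newton–Raphson from ψ₁ = 0.5:
  ψ₁ = 0.500: g = -0.1296, g' = -1.072 → ψ₁ = 0.379
  ψ₁ = 0.379: g = 0.0039, g' = -1.156 → ψ₁ = 0.382
Converged at ψ₁ = 0.383.
Drum-1 compositions:
  acetone: x = 0.183, y = 0.705
  n-nonane: x = 0.817, y = 0.295
Drum-2 feed = drum-1 vapor: z₂ = (0.7052, 0.2948).
Drum 2:
Binary case is linear: z₁(K₁−1)(1+ψ₂(K₂−1)) + z₂(K₂−1)(1+ψ₂(K₁−1)) = 0
⇒ ψ₂ = [z₁(K₁−1)+z₂(K₂−1)] / [−(K₁−1)(K₂−1)] = 0.4651/0.8112 = 0.573
  acetone: x = 0.448, y = 0.896
  n-nonane: x = 0.552, y = 0.104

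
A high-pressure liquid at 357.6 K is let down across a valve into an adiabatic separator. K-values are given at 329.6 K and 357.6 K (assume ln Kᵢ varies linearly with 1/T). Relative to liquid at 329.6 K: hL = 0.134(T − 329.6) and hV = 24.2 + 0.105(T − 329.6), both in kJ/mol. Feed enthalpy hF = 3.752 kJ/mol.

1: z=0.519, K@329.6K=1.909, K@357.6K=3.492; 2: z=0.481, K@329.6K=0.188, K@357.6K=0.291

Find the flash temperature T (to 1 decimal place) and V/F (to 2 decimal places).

T = 331.0 K, V/F = 0.15

Adiabatic flash: solve Rachford–Rice at each trial T, then check hF = ψ·hV(T) + (1−ψ)·hL(T).
  T = 329.6 K: K = (1.909, 0.188), RR gives ψ = 0.110, H_out = 2.662 kJ/mol
  T = 357.6 K: K = (3.492, 0.291), RR gives ψ = 0.539, H_out = 16.358 kJ/mol
  T = 343.6 K: K = (2.614, 0.236), RR gives ψ = 0.381, H_out = 10.948 kJ/mol
  T = 336.6 K: K = (2.241, 0.211), RR gives ψ = 0.270, H_out = 7.426 kJ/mol
  T = 333.1 K: K = (2.070, 0.199), RR gives ψ = 0.199, H_out = 5.259 kJ/mol
  T = 331.4 K: K = (1.991, 0.194), RR gives ψ = 0.158, H_out = 4.062 kJ/mol
Linear interpolation between T = 329.6 (H_out = 2.662) and T = 331.4 (H_out = 4.062) on hF = 3.752 gives T ≈ 331.0 K, at which ψ = 0.15.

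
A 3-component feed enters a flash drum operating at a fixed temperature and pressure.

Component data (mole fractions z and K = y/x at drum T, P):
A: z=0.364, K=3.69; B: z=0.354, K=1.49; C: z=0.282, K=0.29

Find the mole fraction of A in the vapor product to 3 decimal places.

Material balance + equilibrium reduce to Σ zᵢ(Kᵢ−1)/(1+V/F(Kᵢ−1)) = 0.
Check two-phase: ΣzᵢKᵢ = 1.952 > 1 and Σzᵢ/Kᵢ = 1.309 > 1, so g(0) = 0.952 > 0 and g(1) = -0.309 < 0.
Newton iteration, V/F⁰ = 0.5:
  V/F = 0.500: g = 0.2465, g' = -0.876 → V/F = 0.782
  V/F = 0.782: g = -0.0087, g' = -1.036 → V/F = 0.773
Converged at V/F = 0.773.
Compositions from xᵢ = zᵢ/(1+V/F(Kᵢ−1)), yᵢ = Kᵢxᵢ:
  A: x = 0.118, y = 0.436
  B: x = 0.257, y = 0.383
  C: x = 0.625, y = 0.181

y_A = 0.436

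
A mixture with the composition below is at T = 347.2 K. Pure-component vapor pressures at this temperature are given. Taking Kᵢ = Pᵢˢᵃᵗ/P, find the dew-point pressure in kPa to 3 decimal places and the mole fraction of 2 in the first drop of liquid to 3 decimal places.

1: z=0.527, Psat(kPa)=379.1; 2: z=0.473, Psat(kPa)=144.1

Pdew = 214.015 kPa, x_2 = 0.702

At the dew point ψ → 1, so Σzᵢ/Kᵢ = 1 with Kᵢ = Pᵢˢᵃᵗ/P ⇒ 1/P = Σzᵢ/Pᵢˢᵃᵗ.
1/P = 0.527/379.1 + 0.473/144.1 = 0.004673 ⇒ P = 214.015 kPa
xᵢ = zᵢP/Pᵢˢᵃᵗ ⇒ x_2 = 0.473·214.015/144.1 = 0.702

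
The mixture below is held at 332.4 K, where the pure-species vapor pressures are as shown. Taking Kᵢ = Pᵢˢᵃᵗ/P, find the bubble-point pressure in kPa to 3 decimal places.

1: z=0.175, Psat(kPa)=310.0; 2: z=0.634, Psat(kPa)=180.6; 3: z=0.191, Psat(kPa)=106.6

At the bubble point ψ → 0, so ΣzᵢKᵢ = 1 with Kᵢ = Pᵢˢᵃᵗ/P ⇒ P = ΣzᵢPᵢˢᵃᵗ.
P = 0.175·310.0 + 0.634·180.6 + 0.191·106.6 = 189.111 kPa

Pbub = 189.111 kPa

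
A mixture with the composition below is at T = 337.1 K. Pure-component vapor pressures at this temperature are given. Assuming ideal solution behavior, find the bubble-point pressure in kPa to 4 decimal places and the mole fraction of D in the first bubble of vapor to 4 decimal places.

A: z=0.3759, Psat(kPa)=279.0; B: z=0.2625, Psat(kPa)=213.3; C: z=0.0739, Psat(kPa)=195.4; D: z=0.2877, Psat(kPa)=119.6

Pbub = 209.7163 kPa, y_D = 0.1641

At the bubble point ψ → 0, so ΣzᵢKᵢ = 1 with Kᵢ = Pᵢˢᵃᵗ/P ⇒ P = ΣzᵢPᵢˢᵃᵗ.
P = 0.3759·279.0 + 0.2625·213.3 + 0.0739·195.4 + 0.2877·119.6 = 209.7163 kPa
yᵢ = zᵢPᵢˢᵃᵗ/P ⇒ y_D = 0.2877·119.6/209.7163 = 0.1641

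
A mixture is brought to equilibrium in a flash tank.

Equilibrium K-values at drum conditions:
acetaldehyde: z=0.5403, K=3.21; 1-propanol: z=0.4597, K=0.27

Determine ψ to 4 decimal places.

Let ψ = V/F and solve Σ zᵢ(Kᵢ−1)/(1+ψ(Kᵢ−1)) = 0.
g(0) = ΣzᵢKᵢ − 1 = 0.8585 and g(1) = 1 − Σzᵢ/Kᵢ = -0.8709, so a root lies in (0, 1).
Binary case is linear: z₁(K₁−1)(1+ψ(K₂−1)) + z₂(K₂−1)(1+ψ(K₁−1)) = 0
⇒ ψ = [z₁(K₁−1)+z₂(K₂−1)] / [−(K₁−1)(K₂−1)] = 0.85848/1.61330 = 0.5321

ψ = 0.5321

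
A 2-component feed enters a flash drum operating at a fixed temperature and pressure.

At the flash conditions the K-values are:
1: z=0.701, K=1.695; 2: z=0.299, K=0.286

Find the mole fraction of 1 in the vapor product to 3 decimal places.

Iterate (Newton) starting at β = 0.5:
  β = 0.500: g = 0.0295, g' = -0.555 → β = 0.553
  β = 0.553: g = -0.0010, g' = -0.593 → β = 0.552
Converged at β = 0.552.
Compositions from xᵢ = zᵢ/(1+β(Kᵢ−1)), yᵢ = Kᵢxᵢ:
  1: x = 0.507, y = 0.859
  2: x = 0.493, y = 0.141

y_1 = 0.859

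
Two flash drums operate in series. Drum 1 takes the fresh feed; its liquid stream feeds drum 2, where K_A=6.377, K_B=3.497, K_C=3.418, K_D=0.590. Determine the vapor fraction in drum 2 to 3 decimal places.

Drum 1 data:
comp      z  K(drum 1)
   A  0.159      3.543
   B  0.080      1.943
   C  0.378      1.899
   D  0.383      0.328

V/F (drum 2) = 0.646

Drum 1:
Let ψ₁ = V/F and solve Σ zᵢ(Kᵢ−1)/(1+ψ₁(Kᵢ−1)) = 0.
Check two-phase: ΣzᵢKᵢ = 1.562 > 1 and Σzᵢ/Kᵢ = 1.453 > 1, so g(0) = 0.562 > 0 and g(1) = -0.453 < 0.
Iterate (Newton) starting at ψ₁ = 0.39:
  ψ₁ = 0.390: g = 0.1610, g' = -0.782 → ψ₁ = 0.596
  ψ₁ = 0.596: g = 0.0011, g' = -0.802 → ψ₁ = 0.597
Converged at ψ₁ = 0.597.
Drum-1 compositions:
  A: x = 0.063, y = 0.224
  B: x = 0.051, y = 0.099
  C: x = 0.246, y = 0.467
  D: x = 0.640, y = 0.210
Drum-2 feed = drum-1 liquid: z₂ = (0.0631, 0.0512, 0.2460, 0.6397).
Drum 2:
Rachford–Rice: g(ψ₂) = Σ zᵢ(Kᵢ−1)/(1+ψ₂(Kᵢ−1)) = 0.
g(0) = ΣzᵢKᵢ − 1 = 0.800 and g(1) = 1 − Σzᵢ/Kᵢ = -0.181, so a root lies in (0, 1).
Iterate (Newton) starting at ψ₂ = 0.63:
  ψ₂ = 0.630: g = 0.0091, g' = -0.564 → ψ₂ = 0.646
Converged at ψ₂ = 0.646.
  A: x = 0.014, y = 0.090
  B: x = 0.020, y = 0.068
  C: x = 0.096, y = 0.328
  D: x = 0.870, y = 0.513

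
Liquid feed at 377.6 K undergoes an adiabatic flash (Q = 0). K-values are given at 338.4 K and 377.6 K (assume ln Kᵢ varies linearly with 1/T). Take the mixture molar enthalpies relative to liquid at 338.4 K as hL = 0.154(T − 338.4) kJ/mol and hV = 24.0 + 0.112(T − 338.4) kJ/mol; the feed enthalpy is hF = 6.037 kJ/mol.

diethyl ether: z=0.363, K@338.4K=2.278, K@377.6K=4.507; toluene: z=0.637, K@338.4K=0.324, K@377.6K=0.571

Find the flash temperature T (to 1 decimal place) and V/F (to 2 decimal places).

T = 347.1 K, V/F = 0.20

Adiabatic flash: solve Rachford–Rice at each trial T, then check hF = ψ·hV(T) + (1−ψ)·hL(T).
  T = 338.4 K: K = (2.278, 0.324), RR gives ψ = 0.039, H_out = 0.925 kJ/mol
  T = 377.6 K: K = (4.507, 0.571), RR gives ψ = 0.665, H_out = 20.891 kJ/mol
  T = 358.0 K: K = (3.265, 0.437), RR gives ψ = 0.363, H_out = 11.439 kJ/mol
  T = 348.2 K: K = (2.741, 0.378), RR gives ψ = 0.218, H_out = 6.640 kJ/mol
  T = 343.3 K: K = (2.502, 0.350), RR gives ψ = 0.135, H_out = 3.957 kJ/mol
  T = 345.8 K: K = (2.622, 0.364), RR gives ψ = 0.178, H_out = 5.360 kJ/mol
Linear interpolation between T = 345.8 (H_out = 5.360) and T = 348.2 (H_out = 6.640) on hF = 6.037 gives T ≈ 347.1 K, at which ψ = 0.20.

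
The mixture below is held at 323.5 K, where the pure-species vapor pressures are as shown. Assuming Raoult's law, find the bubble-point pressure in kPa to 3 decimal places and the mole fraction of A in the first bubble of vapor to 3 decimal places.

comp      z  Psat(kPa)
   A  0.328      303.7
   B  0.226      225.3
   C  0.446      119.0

At the bubble point ψ → 0, so ΣzᵢKᵢ = 1 with Kᵢ = Pᵢˢᵃᵗ/P ⇒ P = ΣzᵢPᵢˢᵃᵗ.
P = 0.328·303.7 + 0.226·225.3 + 0.446·119.0 = 203.605 kPa
yᵢ = zᵢPᵢˢᵃᵗ/P ⇒ y_A = 0.328·303.7/203.605 = 0.489

Pbub = 203.605 kPa, y_A = 0.489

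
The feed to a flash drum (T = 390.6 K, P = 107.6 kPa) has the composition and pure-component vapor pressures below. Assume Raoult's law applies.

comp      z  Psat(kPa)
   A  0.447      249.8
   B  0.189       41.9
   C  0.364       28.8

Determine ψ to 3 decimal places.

Raoult's law: Kᵢ = Pᵢˢᵃᵗ/P = Pᵢˢᵃᵗ/107.6.
  K_A = 249.8/107.6 = 2.32156, K_B = 41.9/107.6 = 0.38941, K_C = 28.8/107.6 = 0.26766
Material balance + equilibrium reduce to Σ zᵢ(Kᵢ−1)/(1+ψ(Kᵢ−1)) = 0.
Feasibility: ΣzᵢKᵢ = 1.209, Σzᵢ/Kᵢ = 2.038 — both > 1, two phases present.
Newton–Raphson from ψ = 0.5:
  ψ = 0.500: g = -0.2310, g' = -0.915 → ψ = 0.248
  ψ = 0.248: g = -0.0164, g' = -0.832 → ψ = 0.228
Converged at ψ = 0.228.

ψ = 0.228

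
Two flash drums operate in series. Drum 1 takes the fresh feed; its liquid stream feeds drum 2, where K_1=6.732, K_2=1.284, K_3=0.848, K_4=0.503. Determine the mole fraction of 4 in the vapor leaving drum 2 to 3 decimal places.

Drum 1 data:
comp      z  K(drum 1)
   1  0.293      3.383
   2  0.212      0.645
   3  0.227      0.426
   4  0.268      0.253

y_4 (drum 2) = 0.242

Drum 1:
Iterate (Newton) starting at ψ₁ = 0.52:
  ψ₁ = 0.520: g = -0.2936, g' = -0.924 → ψ₁ = 0.202
  ψ₁ = 0.202: g = 0.0068, g' = -1.092 → ψ₁ = 0.209
Converged at ψ₁ = 0.209.
Drum-1 compositions:
  1: x = 0.196, y = 0.662
  2: x = 0.229, y = 0.148
  3: x = 0.258, y = 0.110
  4: x = 0.317, y = 0.080
Drum-2 feed = drum-1 liquid: z₂ = (0.1957, 0.2289, 0.2579, 0.3175).
Drum 2:
Iterate (Newton) starting at ψ₂ = 0.5:
  ψ₂ = 0.500: g = 0.0948, g' = -0.590 → ψ₂ = 0.661
  ψ₂ = 0.661: g = 0.0107, g' = -0.475 → ψ₂ = 0.683
Converged at ψ₂ = 0.683.
  1: x = 0.040, y = 0.268
  2: x = 0.192, y = 0.246
  3: x = 0.288, y = 0.244
  4: x = 0.481, y = 0.242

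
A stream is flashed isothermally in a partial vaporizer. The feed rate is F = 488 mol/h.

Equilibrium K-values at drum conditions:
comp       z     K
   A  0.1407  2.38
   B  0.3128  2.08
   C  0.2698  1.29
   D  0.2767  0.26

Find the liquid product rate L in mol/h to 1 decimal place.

L = 188.8 mol/h

Iterate (Newton) starting at V/F = 0.67:
  V/F = 0.6700: g = -0.04371, g' = -0.8071 → V/F = 0.6158
  V/F = 0.6158: g = -0.00197, g' = -0.7377 → V/F = 0.6132
Converged at V/F = 0.6132.
Then V = V/F·F = 0.6132·488 = 299.2 mol/h and L = F − V = 188.8 mol/h.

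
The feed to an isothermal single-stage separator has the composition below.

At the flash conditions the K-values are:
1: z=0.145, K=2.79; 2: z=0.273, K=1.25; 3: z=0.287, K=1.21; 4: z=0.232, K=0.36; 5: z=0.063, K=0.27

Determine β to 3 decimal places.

Let β = V/F and solve Σ zᵢ(Kᵢ−1)/(1+β(Kᵢ−1)) = 0.
Feasibility: ΣzᵢKᵢ = 1.194, Σzᵢ/Kᵢ = 1.385 — both > 1, two phases present.
Newton–Raphson from β = 0.33:
  β = 0.330: g = 0.0338, g' = -0.420 → β = 0.410
Converged at β = 0.410.

β = 0.410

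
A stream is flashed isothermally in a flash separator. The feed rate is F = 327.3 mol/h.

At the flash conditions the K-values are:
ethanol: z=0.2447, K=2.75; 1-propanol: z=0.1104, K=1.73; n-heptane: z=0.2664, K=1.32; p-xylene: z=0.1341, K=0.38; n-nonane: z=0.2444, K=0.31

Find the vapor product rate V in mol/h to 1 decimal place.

V = 154.9 mol/h

Rachford–Rice: g(β) = Σ zᵢ(Kᵢ−1)/(1+β(Kᵢ−1)) = 0.
Check two-phase: ΣzᵢKᵢ = 1.3423 > 1 and Σzᵢ/Kᵢ = 1.4959 > 1, so g(0) = 0.3423 > 0 and g(1) = -0.4959 < 0.
Newton–Raphson from β = 0.67:
  β = 0.6700: g = -0.13441, g' = -0.7571 → β = 0.4925
  β = 0.4925: g = -0.01219, g' = -0.6422 → β = 0.4735
  β = 0.4735: g = -0.00005, g' = -0.6371 → β = 0.4734
Converged at β = 0.4734.
Then V = β·F = 0.4734·327.3 = 154.9 mol/h and L = F − V = 172.4 mol/h.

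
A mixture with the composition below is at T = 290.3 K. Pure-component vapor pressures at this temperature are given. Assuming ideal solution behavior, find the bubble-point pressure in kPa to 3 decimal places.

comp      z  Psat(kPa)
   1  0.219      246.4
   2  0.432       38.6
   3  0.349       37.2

At the bubble point ψ → 0, so ΣzᵢKᵢ = 1 with Kᵢ = Pᵢˢᵃᵗ/P ⇒ P = ΣzᵢPᵢˢᵃᵗ.
P = 0.219·246.4 + 0.432·38.6 + 0.349·37.2 = 83.620 kPa

Pbub = 83.620 kPa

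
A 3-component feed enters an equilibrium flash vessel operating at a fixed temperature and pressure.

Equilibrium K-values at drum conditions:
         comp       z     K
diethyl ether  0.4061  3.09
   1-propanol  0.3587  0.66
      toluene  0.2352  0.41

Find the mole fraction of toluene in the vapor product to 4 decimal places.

Rachford–Rice: g(ψ) = Σ zᵢ(Kᵢ−1)/(1+ψ(Kᵢ−1)) = 0.
Feasibility: ΣzᵢKᵢ = 1.5880, Σzᵢ/Kᵢ = 1.2486 — both > 1, two phases present.
Newton iteration, ψ⁰ = 0.44:
  ψ = 0.4400: g = 0.11131, g' = -0.6881 → ψ = 0.6018
  ψ = 0.6018: g = 0.00745, g' = -0.6104 → ψ = 0.6140
Converged at ψ = 0.6140.
Compositions from xᵢ = zᵢ/(1+ψ(Kᵢ−1)), yᵢ = Kᵢxᵢ:
  diethyl ether: x = 0.1779, y = 0.5496
  1-propanol: x = 0.4533, y = 0.2992
  toluene: x = 0.3688, y = 0.1512

y_toluene = 0.1512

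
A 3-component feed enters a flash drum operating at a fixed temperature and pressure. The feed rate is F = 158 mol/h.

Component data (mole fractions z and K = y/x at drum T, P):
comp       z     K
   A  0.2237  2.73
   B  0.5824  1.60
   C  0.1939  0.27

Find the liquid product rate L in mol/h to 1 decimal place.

L = 21.2 mol/h

Newton iteration, ψ⁰ = 0.61:
  ψ = 0.6100: g = 0.18893, g' = -0.6067 → ψ = 0.9214
  ψ = 0.9214: g = -0.05816, g' = -1.1506 → ψ = 0.8709
  ψ = 0.8709: g = -0.00467, g' = -0.9757 → ψ = 0.8661
  ψ = 0.8661: g = -0.00003, g' = -0.9620 → ψ = 0.8660
Converged at ψ = 0.8660.
Then V = ψ·F = 0.8660·158 = 136.8 mol/h and L = F − V = 21.2 mol/h.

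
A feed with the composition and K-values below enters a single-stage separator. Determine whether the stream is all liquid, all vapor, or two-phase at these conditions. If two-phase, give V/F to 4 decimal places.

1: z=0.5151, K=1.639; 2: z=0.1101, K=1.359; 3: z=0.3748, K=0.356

two-phase, V/F = 0.3316

ΣzᵢKᵢ = 1.1273; Σzᵢ/Kᵢ = 1.4481.
Both exceed 1, so a two-phase solution exists.
Let ψ = V/F and solve Σ zᵢ(Kᵢ−1)/(1+ψ(Kᵢ−1)) = 0.
Newton–Raphson from ψ = 0.5:
  ψ = 0.5000: g = -0.07304, g' = -0.4692 → ψ = 0.3443
  ψ = 0.3443: g = -0.00517, g' = -0.4092 → ψ = 0.3317
  ψ = 0.3317: g = -0.00002, g' = -0.4059 → ψ = 0.3316
Converged at ψ = 0.3316.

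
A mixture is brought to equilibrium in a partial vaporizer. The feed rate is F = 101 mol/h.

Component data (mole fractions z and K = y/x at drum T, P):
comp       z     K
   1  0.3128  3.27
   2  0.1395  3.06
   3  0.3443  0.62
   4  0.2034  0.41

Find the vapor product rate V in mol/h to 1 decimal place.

Rachford–Rice: g(ψ) = Σ zᵢ(Kᵢ−1)/(1+ψ(Kᵢ−1)) = 0.
Check two-phase: ΣzᵢKᵢ = 1.7466 > 1 and Σzᵢ/Kᵢ = 1.1927 > 1, so g(0) = 0.7466 > 0 and g(1) = -0.1927 < 0.
Newton–Raphson from ψ = 0.35:
  ψ = 0.3500: g = 0.26052, g' = -0.8790 → ψ = 0.6464
  ψ = 0.6464: g = 0.04362, g' = -0.6460 → ψ = 0.7139
  ψ = 0.7139: g = 0.00039, g' = -0.6367 → ψ = 0.7145
Converged at ψ = 0.7145.
Then V = ψ·F = 0.7145·101 = 72.2 mol/h and L = F − V = 28.8 mol/h.

V = 72.2 mol/h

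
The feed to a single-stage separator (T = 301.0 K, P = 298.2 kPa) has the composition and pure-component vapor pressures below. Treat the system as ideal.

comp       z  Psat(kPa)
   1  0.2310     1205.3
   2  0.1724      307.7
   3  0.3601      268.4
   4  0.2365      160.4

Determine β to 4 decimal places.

Raoult's law: Kᵢ = Pᵢˢᵃᵗ/P = Pᵢˢᵃᵗ/298.2.
  K_1 = 1205.3/298.2 = 4.041918, K_2 = 307.7/298.2 = 1.031858, K_3 = 268.4/298.2 = 0.900067, K_4 = 160.4/298.2 = 0.537894
Newton–Raphson from β = 0.31:
  β = 0.3100: g = 0.20239, g' = -0.6390 → β = 0.6267
  β = 0.6267: g = 0.05492, g' = -0.3574 → β = 0.7804
  β = 0.7804: g = 0.00367, g' = -0.3157 → β = 0.7920
  β = 0.7920: g = 0.00001, g' = -0.3140 → β = 0.7921
Converged at β = 0.7921.

β = 0.7921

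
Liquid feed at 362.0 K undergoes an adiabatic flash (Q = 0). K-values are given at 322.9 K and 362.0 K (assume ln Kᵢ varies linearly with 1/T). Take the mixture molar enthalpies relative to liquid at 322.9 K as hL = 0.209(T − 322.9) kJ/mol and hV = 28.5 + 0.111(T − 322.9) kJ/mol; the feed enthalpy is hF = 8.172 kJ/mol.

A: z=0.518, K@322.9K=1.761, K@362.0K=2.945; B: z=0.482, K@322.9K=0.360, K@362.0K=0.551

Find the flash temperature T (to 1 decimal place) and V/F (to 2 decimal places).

T = 326.4 K, V/F = 0.26

Adiabatic flash: solve Rachford–Rice at each trial T, then check hF = ψ·hV(T) + (1−ψ)·hL(T).
  T = 322.9 K: K = (1.761, 0.360), RR gives ψ = 0.176, H_out = 5.016 kJ/mol
  T = 362.0 K: K = (2.945, 0.551), RR gives ψ = 0.906, H_out = 30.518 kJ/mol
  T = 342.4 K: K = (2.309, 0.451), RR gives ψ = 0.575, H_out = 19.357 kJ/mol
  T = 332.6 K: K = (2.023, 0.404), RR gives ψ = 0.398, H_out = 12.988 kJ/mol
  T = 327.8 K: K = (1.891, 0.382), RR gives ψ = 0.297, H_out = 9.344 kJ/mol
  T = 325.4 K: K = (1.827, 0.371), RR gives ψ = 0.241, H_out = 7.318 kJ/mol
Linear interpolation between T = 325.4 (H_out = 7.318) and T = 327.8 (H_out = 9.344) on hF = 8.172 gives T ≈ 326.4 K, at which ψ = 0.26.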